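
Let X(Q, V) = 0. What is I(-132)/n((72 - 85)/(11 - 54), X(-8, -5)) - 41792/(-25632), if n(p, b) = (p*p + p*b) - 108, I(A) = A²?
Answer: -25545220738/159817923 ≈ -159.84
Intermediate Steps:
n(p, b) = -108 + p² + b*p (n(p, b) = (p² + b*p) - 108 = -108 + p² + b*p)
I(-132)/n((72 - 85)/(11 - 54), X(-8, -5)) - 41792/(-25632) = (-132)²/(-108 + ((72 - 85)/(11 - 54))² + 0*((72 - 85)/(11 - 54))) - 41792/(-25632) = 17424/(-108 + (-13/(-43))² + 0*(-13/(-43))) - 41792*(-1/25632) = 17424/(-108 + (-13*(-1/43))² + 0*(-13*(-1/43))) + 1306/801 = 17424/(-108 + (13/43)² + 0*(13/43)) + 1306/801 = 17424/(-108 + 169/1849 + 0) + 1306/801 = 17424/(-199523/1849) + 1306/801 = 17424*(-1849/199523) + 1306/801 = -32216976/199523 + 1306/801 = -25545220738/159817923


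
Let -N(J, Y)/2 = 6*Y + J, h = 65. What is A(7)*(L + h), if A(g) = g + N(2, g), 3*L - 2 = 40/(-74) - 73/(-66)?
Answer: -4342095/814 ≈ -5334.3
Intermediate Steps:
N(J, Y) = -12*Y - 2*J (N(J, Y) = -2*(6*Y + J) = -2*(J + 6*Y) = -12*Y - 2*J)
L = 6265/7326 (L = ⅔ + (40/(-74) - 73/(-66))/3 = ⅔ + (40*(-1/74) - 73*(-1/66))/3 = ⅔ + (-20/37 + 73/66)/3 = ⅔ + (⅓)*(1381/2442) = ⅔ + 1381/7326 = 6265/7326 ≈ 0.85517)
A(g) = -4 - 11*g (A(g) = g + (-12*g - 2*2) = g + (-12*g - 4) = g + (-4 - 12*g) = -4 - 11*g)
A(7)*(L + h) = (-4 - 11*7)*(6265/7326 + 65) = (-4 - 77)*(482455/7326) = -81*482455/7326 = -4342095/814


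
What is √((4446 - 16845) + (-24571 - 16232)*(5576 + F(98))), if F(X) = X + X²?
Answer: 3*I*√69266737 ≈ 24968.0*I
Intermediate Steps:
√((4446 - 16845) + (-24571 - 16232)*(5576 + F(98))) = √((4446 - 16845) + (-24571 - 16232)*(5576 + 98*(1 + 98))) = √(-12399 - 40803*(5576 + 98*99)) = √(-12399 - 40803*(5576 + 9702)) = √(-12399 - 40803*15278) = √(-12399 - 623388234) = √(-623400633) = 3*I*√69266737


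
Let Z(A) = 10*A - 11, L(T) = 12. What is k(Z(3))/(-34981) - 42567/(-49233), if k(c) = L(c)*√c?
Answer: 14189/16411 - 12*√19/34981 ≈ 0.86311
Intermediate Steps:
Z(A) = -11 + 10*A
k(c) = 12*√c
k(Z(3))/(-34981) - 42567/(-49233) = (12*√(-11 + 10*3))/(-34981) - 42567/(-49233) = (12*√(-11 + 30))*(-1/34981) - 42567*(-1/49233) = (12*√19)*(-1/34981) + 14189/16411 = -12*√19/34981 + 14189/16411 = 14189/16411 - 12*√19/34981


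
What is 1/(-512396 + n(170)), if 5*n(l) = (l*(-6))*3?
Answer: -1/513008 ≈ -1.9493e-6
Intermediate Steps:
n(l) = -18*l/5 (n(l) = ((l*(-6))*3)/5 = (-6*l*3)/5 = (-18*l)/5 = -18*l/5)
1/(-512396 + n(170)) = 1/(-512396 - 18/5*170) = 1/(-512396 - 612) = 1/(-513008) = -1/513008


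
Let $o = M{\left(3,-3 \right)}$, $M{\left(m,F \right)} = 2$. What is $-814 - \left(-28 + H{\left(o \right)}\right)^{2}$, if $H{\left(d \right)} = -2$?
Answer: $-1714$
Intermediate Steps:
$o = 2$
$-814 - \left(-28 + H{\left(o \right)}\right)^{2} = -814 - \left(-28 - 2\right)^{2} = -814 - \left(-30\right)^{2} = -814 - 900 = -1714$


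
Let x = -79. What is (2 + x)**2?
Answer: 5929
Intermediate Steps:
(2 + x)**2 = (2 - 79)**2 = (-77)**2 = 5929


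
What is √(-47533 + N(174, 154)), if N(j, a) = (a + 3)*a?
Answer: 3*I*√2595 ≈ 152.82*I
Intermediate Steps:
N(j, a) = a*(3 + a) (N(j, a) = (3 + a)*a = a*(3 + a))
√(-47533 + N(174, 154)) = √(-47533 + 154*(3 + 154)) = √(-47533 + 154*157) = √(-47533 + 24178) = √(-23355) = 3*I*√2595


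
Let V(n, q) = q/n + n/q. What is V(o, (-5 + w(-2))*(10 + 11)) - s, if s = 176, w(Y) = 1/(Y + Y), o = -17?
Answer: -5078783/29988 ≈ -169.36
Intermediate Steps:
w(Y) = 1/(2*Y)
V(n, q) = n/q + q/n
V(o, (-5 + w(-2))*(10 + 11)) - s = (-17*1/((-5 + (½)/(-2))*(10 + 11)) + ((-5 + (½)/(-2))*(10 + 11))/(-17)) - 1*176 = (-17*1/(21*(-5 + (½)*(-½))) + ((-5 + (½)*(-½))*21)*(-1/17)) - 176 = (-17*1/(21*(-5 - ¼)) + ((-5 - ¼)*21)*(-1/17)) - 176 = (-17/((-21/4*21)) - 21/4*21*(-1/17)) - 176 = (-17/(-441/4) - 441/4*(-1/17)) - 176 = (-17*(-4/441) + 441/68) - 176 = (68/441 + 441/68) - 176 = 199105/29988 - 176 = -5078783/29988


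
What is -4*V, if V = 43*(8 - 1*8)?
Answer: 0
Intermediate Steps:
V = 0 (V = 43*(8 - 8) = 43*0 = 0)
-4*V = -4*0 = 0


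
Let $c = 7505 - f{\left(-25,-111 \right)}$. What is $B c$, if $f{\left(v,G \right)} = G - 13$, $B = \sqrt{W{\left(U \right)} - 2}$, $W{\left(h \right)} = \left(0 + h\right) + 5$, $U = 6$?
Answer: $22887$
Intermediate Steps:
$W{\left(h \right)} = 5 + h$ ($W{\left(h \right)} = h + 5 = 5 + h$)
$B = 3$ ($B = \sqrt{\left(5 + 6\right) - 2} = \sqrt{11 - 2} = \sqrt{9} = 3$)
$f{\left(v,G \right)} = -13 + G$
$c = 7629$ ($c = 7505 - \left(-13 - 111\right) = 7505 - -124 = 7505 + 124 = 7629$)
$B c = 3 \cdot 7629 = 22887$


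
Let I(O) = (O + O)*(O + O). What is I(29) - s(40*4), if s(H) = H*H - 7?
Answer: -22229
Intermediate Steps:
I(O) = 4*O² (I(O) = (2*O)*(2*O) = 4*O²)
s(H) = -7 + H² (s(H) = H² - 7 = -7 + H²)
I(29) - s(40*4) = 4*29² - (-7 + (40*4)²) = 4*841 - (-7 + 160²) = 3364 - (-7 + 25600) = 3364 - 1*25593 = 3364 - 25593 = -22229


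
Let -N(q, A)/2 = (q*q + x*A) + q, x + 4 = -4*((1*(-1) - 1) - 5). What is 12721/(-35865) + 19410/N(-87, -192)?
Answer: -128209993/34358670 ≈ -3.7315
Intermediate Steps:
x = 24 (x = -4 - 4*((1*(-1) - 1) - 5) = -4 - 4*((-1 - 1) - 5) = -4 - 4*(-2 - 5) = -4 - 4*(-7) = -4 + 28 = 24)
N(q, A) = -48*A - 2*q - 2*q**2 (N(q, A) = -2*((q*q + 24*A) + q) = -2*((q**2 + 24*A) + q) = -2*(q + q**2 + 24*A) = -48*A - 2*q - 2*q**2)
12721/(-35865) + 19410/N(-87, -192) = 12721/(-35865) + 19410/(-48*(-192) - 2*(-87) - 2*(-87)**2) = 12721*(-1/35865) + 19410/(9216 + 174 - 2*7569) = -12721/35865 + 19410/(9216 + 174 - 15138) = -12721/35865 + 19410/(-5748) = -12721/35865 + 19410*(-1/5748) = -12721/35865 - 3235/958 = -128209993/34358670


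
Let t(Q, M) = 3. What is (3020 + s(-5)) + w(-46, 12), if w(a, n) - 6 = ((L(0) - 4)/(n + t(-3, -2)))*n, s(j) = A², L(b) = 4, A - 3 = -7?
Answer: 3042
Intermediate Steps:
A = -4 (A = 3 - 7 = -4)
s(j) = 16 (s(j) = (-4)² = 16)
w(a, n) = 6 (w(a, n) = 6 + ((4 - 4)/(n + 3))*n = 6 + (0/(3 + n))*n = 6 + 0*n = 6 + 0 = 6)
(3020 + s(-5)) + w(-46, 12) = (3020 + 16) + 6 = 3036 + 6 = 3042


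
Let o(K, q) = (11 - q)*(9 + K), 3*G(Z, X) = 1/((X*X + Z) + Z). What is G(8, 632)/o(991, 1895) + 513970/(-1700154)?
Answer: -64464255515294453/213240387320640000 ≈ -0.30231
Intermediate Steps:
G(Z, X) = 1/(3*(X² + 2*Z)) (G(Z, X) = 1/(3*((X*X + Z) + Z)) = 1/(3*((X² + Z) + Z)) = 1/(3*((Z + X²) + Z)) = 1/(3*(X² + 2*Z)))
o(K, q) = (9 + K)*(11 - q)
G(8, 632)/o(991, 1895) + 513970/(-1700154) = (1/(3*(632² + 2*8)))/(99 - 9*1895 + 11*991 - 1*991*1895) + 513970/(-1700154) = (1/(3*(399424 + 16)))/(99 - 17055 + 10901 - 1877945) + 513970*(-1/1700154) = ((⅓)/399440)/(-1884000) - 256985/850077 = ((⅓)*(1/399440))*(-1/1884000) - 256985/850077 = (1/1198320)*(-1/1884000) - 256985/850077 = -1/2257634880000 - 256985/850077 = -64464255515294453/213240387320640000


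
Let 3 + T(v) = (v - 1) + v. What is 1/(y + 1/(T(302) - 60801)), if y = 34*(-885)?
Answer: -60201/1811448091 ≈ -3.3234e-5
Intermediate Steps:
T(v) = -4 + 2*v (T(v) = -3 + ((v - 1) + v) = -3 + ((-1 + v) + v) = -3 + (-1 + 2*v) = -4 + 2*v)
y = -30090
1/(y + 1/(T(302) - 60801)) = 1/(-30090 + 1/((-4 + 2*302) - 60801)) = 1/(-30090 + 1/((-4 + 604) - 60801)) = 1/(-30090 + 1/(600 - 60801)) = 1/(-30090 + 1/(-60201)) = 1/(-30090 - 1/60201) = 1/(-1811448091/60201) = -60201/1811448091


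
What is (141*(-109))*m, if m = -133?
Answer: 2044077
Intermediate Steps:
(141*(-109))*m = (141*(-109))*(-133) = -15369*(-133) = 2044077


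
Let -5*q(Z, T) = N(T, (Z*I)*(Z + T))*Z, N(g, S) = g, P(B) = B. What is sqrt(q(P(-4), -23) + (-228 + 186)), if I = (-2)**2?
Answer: I*sqrt(1510)/5 ≈ 7.7717*I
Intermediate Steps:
I = 4
q(Z, T) = -T*Z/5
sqrt(q(P(-4), -23) + (-228 + 186)) = sqrt(-1/5*(-23)*(-4) + (-228 + 186)) = sqrt(-92/5 - 42) = sqrt(-302/5) = I*sqrt(1510)/5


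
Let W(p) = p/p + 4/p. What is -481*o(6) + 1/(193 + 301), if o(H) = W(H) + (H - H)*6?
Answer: -1188067/1482 ≈ -801.67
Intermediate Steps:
W(p) = 1 + 4/p
o(H) = (4 + H)/H (o(H) = (4 + H)/H + (H - H)*6 = (4 + H)/H + 0*6 = (4 + H)/H + 0 = (4 + H)/H)
-481*o(6) + 1/(193 + 301) = -481*(4 + 6)/6 + 1/(193 + 301) = -481*10/6 + 1/494 = -481*5/3 + 1/494 = -2405/3 + 1/494 = -1188067/1482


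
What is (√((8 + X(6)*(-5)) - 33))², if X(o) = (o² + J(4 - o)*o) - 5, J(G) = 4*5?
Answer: -780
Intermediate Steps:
J(G) = 20
X(o) = -5 + o² + 20*o (X(o) = (o² + 20*o) - 5 = -5 + o² + 20*o)
(√((8 + X(6)*(-5)) - 33))² = (√((8 + (-5 + 6² + 20*6)*(-5)) - 33))² = (√((8 + (-5 + 36 + 120)*(-5)) - 33))² = (√((8 + 151*(-5)) - 33))² = (√((8 - 755) - 33))² = (√(-747 - 33))² = (√(-780))² = (2*I*√195)² = -780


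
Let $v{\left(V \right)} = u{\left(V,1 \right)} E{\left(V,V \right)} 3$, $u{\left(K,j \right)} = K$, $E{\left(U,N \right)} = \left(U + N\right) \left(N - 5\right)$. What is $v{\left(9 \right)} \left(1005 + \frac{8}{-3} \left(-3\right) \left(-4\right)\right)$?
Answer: $1891512$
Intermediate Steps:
$E{\left(U,N \right)} = \left(-5 + N\right) \left(N + U\right)$ ($E{\left(U,N \right)} = \left(N + U\right) \left(-5 + N\right) = \left(-5 + N\right) \left(N + U\right)$)
$v{\left(V \right)} = 3 V \left(- 10 V + 2 V^{2}\right)$ ($v{\left(V \right)} = V \left(V^{2} - 5 V - 5 V + V V\right) 3 = V \left(V^{2} - 5 V - 5 V + V^{2}\right) 3 = V \left(- 10 V + 2 V^{2}\right) 3 = 3 V \left(- 10 V + 2 V^{2}\right)$)
$v{\left(9 \right)} \left(1005 + \frac{8}{-3} \left(-3\right) \left(-4\right)\right) = 6 \cdot 9^{2} \left(-5 + 9\right) \left(1005 + \frac{8}{-3} \left(-3\right) \left(-4\right)\right) = 6 \cdot 81 \cdot 4 \left(1005 + 8 \left(- \frac{1}{3}\right) \left(-3\right) \left(-4\right)\right) = 1944 \left(1005 + \left(- \frac{8}{3}\right) \left(-3\right) \left(-4\right)\right) = 1944 \left(1005 + 8 \left(-4\right)\right) = 1944 \left(1005 - 32\right) = 1944 \cdot 973 = 1891512$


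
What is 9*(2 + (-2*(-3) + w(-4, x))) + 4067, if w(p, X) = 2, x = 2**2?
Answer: 4157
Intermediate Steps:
x = 4
9*(2 + (-2*(-3) + w(-4, x))) + 4067 = 9*(2 + (-2*(-3) + 2)) + 4067 = 9*(2 + (6 + 2)) + 4067 = 9*(2 + 8) + 4067 = 9*10 + 4067 = 90 + 4067 = 4157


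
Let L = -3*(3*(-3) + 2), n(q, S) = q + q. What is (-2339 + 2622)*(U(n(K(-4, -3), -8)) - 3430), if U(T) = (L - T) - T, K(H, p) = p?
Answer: -961351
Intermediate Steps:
n(q, S) = 2*q
L = 21 (L = -3*(-9 + 2) = -3*(-7) = 21)
U(T) = 21 - 2*T (U(T) = (21 - T) - T = 21 - 2*T)
(-2339 + 2622)*(U(n(K(-4, -3), -8)) - 3430) = (-2339 + 2622)*((21 - 4*(-3)) - 3430) = 283*((21 - 2*(-6)) - 3430) = 283*((21 + 12) - 3430) = 283*(33 - 3430) = 283*(-3397) = -961351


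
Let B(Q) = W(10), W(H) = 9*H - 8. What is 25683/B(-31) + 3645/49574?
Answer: 318376983/1016267 ≈ 313.28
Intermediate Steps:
W(H) = -8 + 9*H
B(Q) = 82 (B(Q) = -8 + 9*10 = -8 + 90 = 82)
25683/B(-31) + 3645/49574 = 25683/82 + 3645/49574 = 318376983/1016267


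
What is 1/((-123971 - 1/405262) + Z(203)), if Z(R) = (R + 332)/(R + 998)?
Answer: -486719662/60338906403833 ≈ -8.0664e-6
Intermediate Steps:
Z(R) = (332 + R)/(998 + R)
1/((-123971 - 1/405262) + Z(203)) = 1/((-123971 - 1/405262) + (332 + 203)/(998 + 203)) = 1/((-123971 - 1*1/405262) + 535/1201) = 1/((-123971 - 1/405262) + (1/1201)*535) = 1/(-50240735403/405262 + 535/1201) = 1/(-60338906403833/486719662) = -486719662/60338906403833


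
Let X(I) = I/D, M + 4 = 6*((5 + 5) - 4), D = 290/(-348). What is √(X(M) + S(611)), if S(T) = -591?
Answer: I*√15735/5 ≈ 25.088*I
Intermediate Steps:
D = -⅚ (D = 290*(-1/348) = -⅚ ≈ -0.83333)
M = 32 (M = -4 + 6*((5 + 5) - 4) = -4 + 6*(10 - 4) = -4 + 6*6 = -4 + 36 = 32)
X(I) = -6*I/5 (X(I) = I/(-⅚) = I*(-6/5) = -6*I/5)
√(X(M) + S(611)) = √(-6/5*32 - 591) = √(-192/5 - 591) = √(-3147/5) = I*√15735/5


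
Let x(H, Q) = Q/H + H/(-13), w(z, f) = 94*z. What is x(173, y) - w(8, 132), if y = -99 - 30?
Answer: -1722854/2249 ≈ -766.05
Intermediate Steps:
y = -129
x(H, Q) = -H/13 + Q/H (x(H, Q) = Q/H + H*(-1/13) = Q/H - H/13 = -H/13 + Q/H)
x(173, y) - w(8, 132) = (-1/13*173 - 129/173) - 94*8 = (-173/13 - 129*1/173) - 1*752 = (-173/13 - 129/173) - 752 = -31606/2249 - 752 = -1722854/2249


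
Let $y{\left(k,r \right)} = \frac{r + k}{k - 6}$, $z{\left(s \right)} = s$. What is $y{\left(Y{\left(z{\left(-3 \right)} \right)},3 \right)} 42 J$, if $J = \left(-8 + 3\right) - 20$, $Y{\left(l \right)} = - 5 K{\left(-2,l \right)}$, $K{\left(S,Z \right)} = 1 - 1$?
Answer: $525$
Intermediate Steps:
$K{\left(S,Z \right)} = 0$
$Y{\left(l \right)} = 0$ ($Y{\left(l \right)} = \left(-5\right) 0 = 0$)
$J = -25$ ($J = -5 - 20 = -25$)
$y{\left(k,r \right)} = \frac{k + r}{-6 + k}$
$y{\left(Y{\left(z{\left(-3 \right)} \right)},3 \right)} 42 J = \frac{0 + 3}{-6 + 0} \cdot 42 \left(-25\right) = \frac{1}{-6} \cdot 3 \cdot 42 \left(-25\right) = \left(- \frac{1}{6}\right) 3 \cdot 42 \left(-25\right) = \left(- \frac{1}{2}\right) 42 \left(-25\right) = \left(-21\right) \left(-25\right) = 525$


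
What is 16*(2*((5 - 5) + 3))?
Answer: 96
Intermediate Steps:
16*(2*((5 - 5) + 3)) = 16*(2*(0 + 3)) = 16*(2*3) = 16*6 = 96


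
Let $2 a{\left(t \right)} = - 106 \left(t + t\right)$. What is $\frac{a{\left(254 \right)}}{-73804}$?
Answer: $\frac{6731}{18451} \approx 0.3648$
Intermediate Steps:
$a{\left(t \right)} = - 106 t$ ($a{\left(t \right)} = \frac{\left(-106\right) \left(t + t\right)}{2} = \frac{\left(-106\right) 2 t}{2} = \frac{\left(-212\right) t}{2} = - 106 t$)
$\frac{a{\left(254 \right)}}{-73804} = \frac{\left(-106\right) 254}{-73804} = \left(-26924\right) \left(- \frac{1}{73804}\right) = \frac{6731}{18451}$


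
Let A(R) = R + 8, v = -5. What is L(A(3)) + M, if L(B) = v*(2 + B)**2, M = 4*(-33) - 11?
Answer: -988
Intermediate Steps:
M = -143 (M = -132 - 11 = -143)
A(R) = 8 + R
L(B) = -5*(2 + B)**2
L(A(3)) + M = -5*(2 + (8 + 3))**2 - 143 = -5*(2 + 11)**2 - 143 = -5*13**2 - 143 = -5*169 - 143 = -845 - 143 = -988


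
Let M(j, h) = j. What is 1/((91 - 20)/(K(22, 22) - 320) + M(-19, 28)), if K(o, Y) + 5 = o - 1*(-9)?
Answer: -294/5657 ≈ -0.051971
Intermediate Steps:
K(o, Y) = 4 + o (K(o, Y) = -5 + (o - 1*(-9)) = -5 + (o + 9) = -5 + (9 + o) = 4 + o)
1/((91 - 20)/(K(22, 22) - 320) + M(-19, 28)) = 1/((91 - 20)/((4 + 22) - 320) - 19) = 1/(71/(26 - 320) - 19) = 1/(71/(-294) - 19) = 1/(71*(-1/294) - 19) = 1/(-71/294 - 19) = 1/(-5657/294) = -294/5657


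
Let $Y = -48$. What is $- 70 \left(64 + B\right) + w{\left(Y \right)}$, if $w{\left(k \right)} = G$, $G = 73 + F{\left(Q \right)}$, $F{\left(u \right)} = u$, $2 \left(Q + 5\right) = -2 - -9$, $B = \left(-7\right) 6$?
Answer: $- \frac{2937}{2} \approx -1468.5$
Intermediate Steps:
$B = -42$
$Q = - \frac{3}{2}$ ($Q = -5 + \frac{-2 - -9}{2} = -5 + \frac{-2 + 9}{2} = -5 + \frac{1}{2} \cdot 7 = -5 + \frac{7}{2} = - \frac{3}{2} \approx -1.5$)
$G = \frac{143}{2}$ ($G = 73 - \frac{3}{2} = \frac{143}{2} \approx 71.5$)
$w{\left(k \right)} = \frac{143}{2}$
$- 70 \left(64 + B\right) + w{\left(Y \right)} = - 70 \left(64 - 42\right) + \frac{143}{2} = \left(-70\right) 22 + \frac{143}{2} = -1540 + \frac{143}{2} = - \frac{2937}{2}$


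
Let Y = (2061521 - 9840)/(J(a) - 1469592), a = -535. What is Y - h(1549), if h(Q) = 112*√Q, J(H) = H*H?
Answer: -2051681/1183367 - 112*√1549 ≈ -4409.8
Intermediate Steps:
J(H) = H²
Y = -2051681/1183367 (Y = (2061521 - 9840)/((-535)² - 1469592) = 2051681/(286225 - 1469592) = 2051681/(-1183367) = 2051681*(-1/1183367) = -2051681/1183367 ≈ -1.7338)
Y - h(1549) = -2051681/1183367 - 112*√1549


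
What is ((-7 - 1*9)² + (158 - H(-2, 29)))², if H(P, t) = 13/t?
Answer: 143832049/841 ≈ 1.7103e+5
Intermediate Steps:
((-7 - 1*9)² + (158 - H(-2, 29)))² = ((-7 - 1*9)² + (158 - 13/29))² = ((-7 - 9)² + (158 - 13/29))² = ((-16)² + (158 - 1*13/29))² = (256 + (158 - 13/29))² = (256 + 4569/29)² = (11993/29)² = 143832049/841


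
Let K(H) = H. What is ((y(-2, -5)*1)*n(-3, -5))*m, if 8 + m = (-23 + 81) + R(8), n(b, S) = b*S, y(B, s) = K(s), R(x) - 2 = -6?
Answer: -3450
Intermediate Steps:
R(x) = -4 (R(x) = 2 - 6 = -4)
y(B, s) = s
n(b, S) = S*b
m = 46 (m = -8 + ((-23 + 81) - 4) = -8 + (58 - 4) = -8 + 54 = 46)
((y(-2, -5)*1)*n(-3, -5))*m = ((-5*1)*(-5*(-3)))*46 = -5*15*46 = -75*46 = -3450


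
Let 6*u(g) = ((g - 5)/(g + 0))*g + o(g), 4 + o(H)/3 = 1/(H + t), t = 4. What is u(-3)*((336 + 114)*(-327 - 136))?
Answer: 590325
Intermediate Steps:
o(H) = -12 + 3/(4 + H) (o(H) = -12 + 3/(H + 4) = -12 + 3/(4 + H))
u(g) = -⅚ + g/6 + (-15 - 4*g)/(2*(4 + g)) (u(g) = (((g - 5)/(g + 0))*g + 3*(-15 - 4*g)/(4 + g))/6 = (((-5 + g)/g)*g + 3*(-15 - 4*g)/(4 + g))/6 = ((-5 + g) + 3*(-15 - 4*g)/(4 + g))/6 = (-5 + g + 3*(-15 - 4*g)/(4 + g))/6 = -⅚ + g/6 + (-15 - 4*g)/(2*(4 + g)))
u(-3)*((336 + 114)*(-327 - 136)) = ((-65 + (-3)² - 13*(-3))/(6*(4 - 3)))*((336 + 114)*(-327 - 136)) = ((⅙)*(-65 + 9 + 39)/1)*(450*(-463)) = ((⅙)*1*(-17))*(-208350) = -17/6*(-208350) = 590325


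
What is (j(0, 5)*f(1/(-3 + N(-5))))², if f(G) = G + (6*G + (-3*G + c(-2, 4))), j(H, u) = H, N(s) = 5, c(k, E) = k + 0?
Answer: 0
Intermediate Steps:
c(k, E) = k
f(G) = -2 + 4*G (f(G) = G + (6*G + (-3*G - 2)) = G + (6*G + (-2 - 3*G)) = G + (-2 + 3*G) = -2 + 4*G)
(j(0, 5)*f(1/(-3 + N(-5))))² = (0*(-2 + 4/(-3 + 5)))² = (0*(-2 + 4/2))² = (0*(-2 + 4*(½)))² = (0*(-2 + 2))² = (0*0)² = 0² = 0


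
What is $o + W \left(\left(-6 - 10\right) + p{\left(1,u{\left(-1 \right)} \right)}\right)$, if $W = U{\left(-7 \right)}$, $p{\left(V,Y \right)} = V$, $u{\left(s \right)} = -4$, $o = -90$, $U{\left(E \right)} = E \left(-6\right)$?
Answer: $-720$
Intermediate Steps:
$U{\left(E \right)} = - 6 E$
$W = 42$ ($W = \left(-6\right) \left(-7\right) = 42$)
$o + W \left(\left(-6 - 10\right) + p{\left(1,u{\left(-1 \right)} \right)}\right) = -90 + 42 \left(\left(-6 - 10\right) + 1\right) = -90 + 42 \left(-16 + 1\right) = -90 + 42 \left(-15\right) = -90 - 630 = -720$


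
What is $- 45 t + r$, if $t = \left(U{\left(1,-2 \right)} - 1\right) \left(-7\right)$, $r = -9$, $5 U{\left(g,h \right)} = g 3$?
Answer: $-135$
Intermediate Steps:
$U{\left(g,h \right)} = \frac{3 g}{5}$ ($U{\left(g,h \right)} = \frac{g 3}{5} = \frac{3 g}{5}$)
$t = \frac{14}{5}$ ($t = \left(\frac{3}{5} \cdot 1 - 1\right) \left(-7\right) = \left(\frac{3}{5} - 1\right) \left(-7\right) = \left(- \frac{2}{5}\right) \left(-7\right) = \frac{14}{5} \approx 2.8$)
$- 45 t + r = \left(-45\right) \frac{14}{5} - 9 = -126 - 9 = -135$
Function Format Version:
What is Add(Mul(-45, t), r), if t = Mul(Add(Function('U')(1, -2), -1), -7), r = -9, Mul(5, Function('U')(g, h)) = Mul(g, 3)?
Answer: -135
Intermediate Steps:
Function('U')(g, h) = Mul(Rational(3, 5), g) (Function('U')(g, h) = Mul(Rational(1, 5), Mul(g, 3)) = Mul(Rational(1, 5), Mul(3, g)) = Mul(Rational(3, 5), g))
t = Rational(14, 5) (t = Mul(Add(Mul(Rational(3, 5), 1), -1), -7) = Mul(Add(Rational(3, 5), -1), -7) = Mul(Rational(-2, 5), -7) = Rational(14, 5) ≈ 2.8000)
Add(Mul(-45, t), r) = Add(Mul(-45, Rational(14, 5)), -9) = Add(-126, -9) = -135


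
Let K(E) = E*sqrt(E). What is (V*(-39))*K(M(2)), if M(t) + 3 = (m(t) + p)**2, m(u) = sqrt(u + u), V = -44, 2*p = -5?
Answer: -4719*I*sqrt(11)/2 ≈ -7825.6*I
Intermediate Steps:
p = -5/2 (p = (1/2)*(-5) = -5/2 ≈ -2.5000)
m(u) = sqrt(2)*sqrt(u) (m(u) = sqrt(2*u) = sqrt(2)*sqrt(u))
M(t) = -3 + (-5/2 + sqrt(2)*sqrt(t))**2 (M(t) = -3 + (sqrt(2)*sqrt(t) - 5/2)**2 = -3 + (-5/2 + sqrt(2)*sqrt(t))**2)
K(E) = E**(3/2)
(V*(-39))*K(M(2)) = (-44*(-39))*(-3 + (-5 + 2*sqrt(2)*sqrt(2))**2/4)**(3/2) = 1716*(-3 + (-5 + 4)**2/4)**(3/2) = 1716*(-3 + (1/4)*(-1)**2)**(3/2) = 1716*(-3 + (1/4)*1)**(3/2) = 1716*(-3 + 1/4)**(3/2) = 1716*(-11/4)**(3/2) = 1716*(-11*I*sqrt(11)/8) = -4719*I*sqrt(11)/2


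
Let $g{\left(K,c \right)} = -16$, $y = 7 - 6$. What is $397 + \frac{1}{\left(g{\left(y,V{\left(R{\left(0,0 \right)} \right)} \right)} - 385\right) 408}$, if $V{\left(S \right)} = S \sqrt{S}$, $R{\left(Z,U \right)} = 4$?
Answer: $\frac{64952375}{163608} \approx 397.0$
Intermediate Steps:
$V{\left(S \right)} = S^{\frac{3}{2}}$
$y = 1$
$397 + \frac{1}{\left(g{\left(y,V{\left(R{\left(0,0 \right)} \right)} \right)} - 385\right) 408} = 397 + \frac{1}{\left(-16 - 385\right) 408} = 397 + \frac{1}{-401} \cdot \frac{1}{408} = 397 - \frac{1}{163608} = \frac{64952375}{163608}$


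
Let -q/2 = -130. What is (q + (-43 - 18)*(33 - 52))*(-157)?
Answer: -222783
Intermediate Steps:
q = 260 (q = -2*(-130) = 260)
(q + (-43 - 18)*(33 - 52))*(-157) = (260 + (-43 - 18)*(33 - 52))*(-157) = (260 - 61*(-19))*(-157) = (260 + 1159)*(-157) = 1419*(-157) = -222783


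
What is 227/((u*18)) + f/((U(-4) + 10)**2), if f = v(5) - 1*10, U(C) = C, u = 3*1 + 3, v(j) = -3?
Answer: 47/27 ≈ 1.7407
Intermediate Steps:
u = 6 (u = 3 + 3 = 6)
f = -13 (f = -3 - 1*10 = -3 - 10 = -13)
227/((u*18)) + f/((U(-4) + 10)**2) = 227/((6*18)) - 13/(-4 + 10)**2 = 227/108 - 13/(6**2) = 227*(1/108) - 13/36 = 227/108 - 13*1/36 = 227/108 - 13/36 = 47/27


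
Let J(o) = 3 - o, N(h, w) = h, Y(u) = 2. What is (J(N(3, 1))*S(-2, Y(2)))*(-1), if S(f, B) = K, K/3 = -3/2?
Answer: 0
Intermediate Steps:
K = -9/2 (K = 3*(-3/2) = -9/2 ≈ -4.5000)
S(f, B) = -9/2
(J(N(3, 1))*S(-2, Y(2)))*(-1) = ((3 - 1*3)*(-9/2))*(-1) = ((3 - 3)*(-9/2))*(-1) = (0*(-9/2))*(-1) = 0*(-1) = 0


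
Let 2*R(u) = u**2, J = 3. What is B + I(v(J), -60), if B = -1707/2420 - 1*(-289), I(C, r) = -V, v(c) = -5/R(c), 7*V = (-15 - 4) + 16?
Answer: 4890971/16940 ≈ 288.72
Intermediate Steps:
R(u) = u**2/2
V = -3/7 (V = ((-15 - 4) + 16)/7 = (-19 + 16)/7 = (1/7)*(-3) = -3/7 ≈ -0.42857)
v(c) = -10/c**2 (v(c) = -5*2/c**2 = -10/c**2)
I(C, r) = 3/7 (I(C, r) = -1*(-3/7) = 3/7)
B = 697673/2420 (B = -1707*1/2420 + 289 = -1707/2420 + 289 = 697673/2420 ≈ 288.29)
B + I(v(J), -60) = 697673/2420 + 3/7 = 4890971/16940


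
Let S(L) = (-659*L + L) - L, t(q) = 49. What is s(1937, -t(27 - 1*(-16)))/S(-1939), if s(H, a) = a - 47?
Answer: -96/1277801 ≈ -7.5129e-5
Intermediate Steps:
s(H, a) = -47 + a
S(L) = -659*L (S(L) = -658*L - L = -659*L)
s(1937, -t(27 - 1*(-16)))/S(-1939) = (-47 - 1*49)/((-659*(-1939))) = (-47 - 49)/1277801 = -96*1/1277801 = -96/1277801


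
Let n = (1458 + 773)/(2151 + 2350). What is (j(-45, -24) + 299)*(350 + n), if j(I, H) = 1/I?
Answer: 3032110682/28935 ≈ 1.0479e+5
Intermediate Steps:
n = 2231/4501 ≈ 0.49567
(j(-45, -24) + 299)*(350 + n) = (1/(-45) + 299)*(350 + 2231/4501) = (-1/45 + 299)*(1577581/4501) = (13454/45)*(1577581/4501) = 3032110682/28935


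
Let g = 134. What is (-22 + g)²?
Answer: 12544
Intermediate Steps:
(-22 + g)² = (-22 + 134)² = 112² = 12544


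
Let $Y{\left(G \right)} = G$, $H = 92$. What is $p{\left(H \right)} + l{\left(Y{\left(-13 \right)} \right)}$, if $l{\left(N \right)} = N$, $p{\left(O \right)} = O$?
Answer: $79$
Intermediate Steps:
$p{\left(H \right)} + l{\left(Y{\left(-13 \right)} \right)} = 92 - 13 = 79$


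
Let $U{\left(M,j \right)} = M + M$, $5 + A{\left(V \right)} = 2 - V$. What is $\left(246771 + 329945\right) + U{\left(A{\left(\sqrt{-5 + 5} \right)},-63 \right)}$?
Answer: $576710$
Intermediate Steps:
$A{\left(V \right)} = -3 - V$ ($A{\left(V \right)} = -5 - \left(-2 + V\right) = -3 - V$)
$U{\left(M,j \right)} = 2 M$
$\left(246771 + 329945\right) + U{\left(A{\left(\sqrt{-5 + 5} \right)},-63 \right)} = \left(246771 + 329945\right) + 2 \left(-3 - \sqrt{-5 + 5}\right) = 576716 + 2 \left(-3 - \sqrt{0}\right) = 576716 + 2 \left(-3 - 0\right) = 576716 + 2 \left(-3 + 0\right) = 576716 + 2 \left(-3\right) = 576716 - 6 = 576710$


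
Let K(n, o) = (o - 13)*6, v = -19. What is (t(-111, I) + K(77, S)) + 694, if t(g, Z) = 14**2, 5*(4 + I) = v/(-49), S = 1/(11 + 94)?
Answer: 28422/35 ≈ 812.06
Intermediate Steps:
S = 1/105 ≈ 0.0095238
K(n, o) = -78 + 6*o (K(n, o) = (-13 + o)*6 = -78 + 6*o)
I = -961/245 (I = -4 + (-19/(-49))/5 = -4 + (-19*(-1/49))/5 = -4 + (1/5)*(19/49) = -4 + 19/245 = -961/245 ≈ -3.9224)
t(g, Z) = 196
(t(-111, I) + K(77, S)) + 694 = (196 + (-78 + 6*(1/105))) + 694 = (196 + (-78 + 2/35)) + 694 = (196 - 2728/35) + 694 = 4132/35 + 694 = 28422/35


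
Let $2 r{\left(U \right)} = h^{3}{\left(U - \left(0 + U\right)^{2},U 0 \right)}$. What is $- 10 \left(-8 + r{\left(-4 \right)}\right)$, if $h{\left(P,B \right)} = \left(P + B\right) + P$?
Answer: $320080$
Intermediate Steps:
$h{\left(P,B \right)} = B + 2 P$ ($h{\left(P,B \right)} = \left(B + P\right) + P = B + 2 P$)
$r{\left(U \right)} = \frac{\left(- 2 U^{2} + 2 U\right)^{3}}{2}$ ($r{\left(U \right)} = \frac{\left(U 0 + 2 \left(U - \left(0 + U\right)^{2}\right)\right)^{3}}{2} = \frac{\left(0 + 2 \left(U - U^{2}\right)\right)^{3}}{2} = \frac{\left(0 - \left(- 2 U + 2 U^{2}\right)\right)^{3}}{2} = \frac{\left(- 2 U^{2} + 2 U\right)^{3}}{2}$)
$- 10 \left(-8 + r{\left(-4 \right)}\right) = - 10 \left(-8 - 4 \left(-4\right)^{3} \left(-1 - 4\right)^{3}\right) = - 10 \left(-8 - - 256 \left(-5\right)^{3}\right) = - 10 \left(-8 - \left(-256\right) \left(-125\right)\right) = - 10 \left(-8 - 32000\right) = \left(-10\right) \left(-32008\right) = 320080$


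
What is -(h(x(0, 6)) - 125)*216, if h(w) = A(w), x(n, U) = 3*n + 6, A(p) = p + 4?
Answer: 24840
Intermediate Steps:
A(p) = 4 + p
x(n, U) = 6 + 3*n
h(w) = 4 + w
-(h(x(0, 6)) - 125)*216 = -((4 + (6 + 3*0)) - 125)*216 = -((4 + (6 + 0)) - 125)*216 = -((4 + 6) - 125)*216 = -(10 - 125)*216 = -(-115)*216 = -1*(-24840) = 24840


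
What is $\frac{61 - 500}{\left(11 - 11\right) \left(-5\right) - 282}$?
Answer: $\frac{439}{282} \approx 1.5567$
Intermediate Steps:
$\frac{61 - 500}{\left(11 - 11\right) \left(-5\right) - 282} = - \frac{439}{0 \left(-5\right) - 282} = - \frac{439}{0 - 282} = - \frac{439}{-282} = \left(-439\right) \left(- \frac{1}{282}\right) = \frac{439}{282}$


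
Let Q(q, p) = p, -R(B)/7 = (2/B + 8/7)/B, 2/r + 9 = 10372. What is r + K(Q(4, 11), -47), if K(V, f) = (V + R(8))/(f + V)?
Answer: -3241315/11938176 ≈ -0.27151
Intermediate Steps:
r = 2/10363 (r = 2/(-9 + 10372) = 2/10363 ≈ 0.00019299)
R(B) = -7*(8/7 + 2/B)/B (R(B) = -7*(2/B + 8/7)/B = -7*(8/7 + 2/B)/B)
K(V, f) = (-39/32 + V)/(V + f) (K(V, f) = (V + 2*(-7 - 4*8)/8²)/(f + V) = (V + 2*(1/64)*(-7 - 32))/(V + f) = (V + 2*(1/64)*(-39))/(V + f) = (V - 39/32)/(V + f) = (-39/32 + V)/(V + f))
r + K(Q(4, 11), -47) = 2/10363 + (-39/32 + 11)/(11 - 47) = 2/10363 + (313/32)/(-36) = 2/10363 - 1/36*313/32 = 2/10363 - 313/1152 = -3241315/11938176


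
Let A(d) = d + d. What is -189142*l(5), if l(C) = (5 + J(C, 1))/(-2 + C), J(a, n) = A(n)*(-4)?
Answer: 189142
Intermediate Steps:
A(d) = 2*d
J(a, n) = -8*n (J(a, n) = (2*n)*(-4) = -8*n)
l(C) = -3/(-2 + C) (l(C) = (5 - 8*1)/(-2 + C) = (5 - 8)/(-2 + C) = -3/(-2 + C))
-189142*l(5) = -(-567426)/(-2 + 5) = -(-567426)/3 = -189142*(-1) = 189142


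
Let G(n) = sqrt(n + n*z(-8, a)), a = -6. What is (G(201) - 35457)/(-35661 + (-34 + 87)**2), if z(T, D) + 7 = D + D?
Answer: 35457/32852 - 3*I*sqrt(402)/32852 ≈ 1.0793 - 0.0018309*I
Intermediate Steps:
z(T, D) = -7 + 2*D (z(T, D) = -7 + (D + D) = -7 + 2*D)
G(n) = 3*sqrt(2)*sqrt(-n) (G(n) = sqrt(n + n*(-7 + 2*(-6))) = sqrt(n + n*(-7 - 12)) = sqrt(n + n*(-19)) = sqrt(n - 19*n) = sqrt(-18*n) = 3*sqrt(2)*sqrt(-n))
(G(201) - 35457)/(-35661 + (-34 + 87)**2) = (3*sqrt(2)*sqrt(-1*201) - 35457)/(-35661 + (-34 + 87)**2) = (3*sqrt(2)*sqrt(-201) - 35457)/(-35661 + 53**2) = (3*sqrt(2)*(I*sqrt(201)) - 35457)/(-35661 + 2809) = (3*I*sqrt(402) - 35457)/(-32852) = (-35457 + 3*I*sqrt(402))*(-1/32852) = 35457/32852 - 3*I*sqrt(402)/32852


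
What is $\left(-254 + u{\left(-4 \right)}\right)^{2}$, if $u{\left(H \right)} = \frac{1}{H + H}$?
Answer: $\frac{4133089}{64} \approx 64580.0$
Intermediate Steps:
$u{\left(H \right)} = \frac{1}{2 H}$
$\left(-254 + u{\left(-4 \right)}\right)^{2} = \left(-254 + \frac{1}{2 \left(-4\right)}\right)^{2} = \left(-254 + \frac{1}{2} \left(- \frac{1}{4}\right)\right)^{2} = \left(-254 - \frac{1}{8}\right)^{2} = \left(- \frac{2033}{8}\right)^{2} = \frac{4133089}{64}$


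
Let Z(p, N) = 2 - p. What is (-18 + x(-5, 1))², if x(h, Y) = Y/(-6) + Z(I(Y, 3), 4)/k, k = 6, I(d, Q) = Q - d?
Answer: 11881/36 ≈ 330.03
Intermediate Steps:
x(h, Y) = -⅙ (x(h, Y) = Y/(-6) + (2 - (3 - Y))/6 = Y*(-⅙) + (2 + (-3 + Y))*(⅙) = -Y/6 + (-1 + Y)*(⅙) = -Y/6 + (-⅙ + Y/6) = -⅙)
(-18 + x(-5, 1))² = (-18 - ⅙)² = (-109/6)² = 11881/36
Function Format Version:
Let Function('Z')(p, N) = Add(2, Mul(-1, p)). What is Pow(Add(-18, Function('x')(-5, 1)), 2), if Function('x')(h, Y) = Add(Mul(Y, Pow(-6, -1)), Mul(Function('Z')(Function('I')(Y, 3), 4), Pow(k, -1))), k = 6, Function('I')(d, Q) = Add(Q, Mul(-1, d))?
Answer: Rational(11881, 36) ≈ 330.03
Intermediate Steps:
Function('x')(h, Y) = Rational(-1, 6) (Function('x')(h, Y) = Add(Mul(Y, Pow(-6, -1)), Mul(Add(2, Mul(-1, Add(3, Mul(-1, Y)))), Pow(6, -1))) = Add(Mul(Y, Rational(-1, 6)), Mul(Add(2, Add(-3, Y)), Rational(1, 6))) = Add(Mul(Rational(-1, 6), Y), Mul(Add(-1, Y), Rational(1, 6))) = Add(Mul(Rational(-1, 6), Y), Add(Rational(-1, 6), Mul(Rational(1, 6), Y))) = Rational(-1, 6))
Pow(Add(-18, Function('x')(-5, 1)), 2) = Pow(Add(-18, Rational(-1, 6)), 2) = Pow(Rational(-109, 6), 2) = Rational(11881, 36)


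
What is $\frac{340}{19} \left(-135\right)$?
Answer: $- \frac{45900}{19} \approx -2415.8$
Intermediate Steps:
$\frac{340}{19} \left(-135\right) = - \frac{45900}{19}$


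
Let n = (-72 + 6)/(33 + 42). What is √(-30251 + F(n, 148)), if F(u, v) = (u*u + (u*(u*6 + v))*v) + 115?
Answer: 2*I*√7612981/25 ≈ 220.73*I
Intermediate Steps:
n = -22/25 (n = -66/75 = -66*1/75 = -22/25 ≈ -0.88000)
F(u, v) = 115 + u² + u*v*(v + 6*u) (F(u, v) = (u² + (u*(6*u + v))*v) + 115 = (u² + (u*(v + 6*u))*v) + 115 = (u² + u*v*(v + 6*u)) + 115 = 115 + u² + u*v*(v + 6*u))
√(-30251 + F(n, 148)) = √(-30251 + (115 + (-22/25)² - 22/25*148² + 6*148*(-22/25)²)) = √(-30251 + (115 + 484/625 - 22/25*21904 + 6*148*(484/625))) = √(-30251 + (115 + 484/625 - 481888/25 + 429792/625)) = √(-30251 - 11545049/625) = √(-30451924/625) = 2*I*√7612981/25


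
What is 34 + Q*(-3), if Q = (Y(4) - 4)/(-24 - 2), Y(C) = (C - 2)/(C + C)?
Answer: 3491/104 ≈ 33.567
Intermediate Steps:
Y(C) = (-2 + C)/(2*C) (Y(C) = (-2 + C)/((2*C)) = (-2 + C)*(1/(2*C)) = (-2 + C)/(2*C))
Q = 15/104 (Q = ((½)*(-2 + 4)/4 - 4)/(-24 - 2) = ((½)*(¼)*2 - 4)/(-26) = (¼ - 4)*(-1/26) = -15/4*(-1/26) = 15/104 ≈ 0.14423)
34 + Q*(-3) = 34 + (15/104)*(-3) = 34 - 45/104 = 3491/104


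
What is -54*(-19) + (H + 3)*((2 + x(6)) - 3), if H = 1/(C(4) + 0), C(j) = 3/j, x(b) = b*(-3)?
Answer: 2831/3 ≈ 943.67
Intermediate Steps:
x(b) = -3*b
H = 4/3 (H = 1/(3/4 + 0) = 1/(3*(¼) + 0) = 1/(¾ + 0) = 1/(¾) = 4/3 ≈ 1.3333)
-54*(-19) + (H + 3)*((2 + x(6)) - 3) = -54*(-19) + (4/3 + 3)*((2 - 3*6) - 3) = 1026 + 13*((2 - 18) - 3)/3 = 1026 + 13*(-16 - 3)/3 = 1026 + (13/3)*(-19) = 1026 - 247/3 = 2831/3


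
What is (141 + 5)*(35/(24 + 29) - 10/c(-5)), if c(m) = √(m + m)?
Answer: 5110/53 + 146*I*√10 ≈ 96.415 + 461.69*I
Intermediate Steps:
c(m) = √2*√m (c(m) = √(2*m) = √2*√m)
(141 + 5)*(35/(24 + 29) - 10/c(-5)) = (141 + 5)*(35/(24 + 29) - 10*(-I*√10/10)) = 146*(35/53 - 10*(-I*√10/10)) = 146*(35*(1/53) - 10*(-I*√10/10)) = 146*(35/53 - (-1)*I*√10) = 146*(35/53 + I*√10) = 5110/53 + 146*I*√10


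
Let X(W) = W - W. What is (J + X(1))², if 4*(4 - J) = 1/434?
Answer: 48205249/3013696 ≈ 15.995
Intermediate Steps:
X(W) = 0
J = 6943/1736 (J = 4 - ¼/434 = 4 - ¼*1/434 = 4 - 1/1736 = 6943/1736 ≈ 3.9994)
(J + X(1))² = (6943/1736 + 0)² = (6943/1736)² = 48205249/3013696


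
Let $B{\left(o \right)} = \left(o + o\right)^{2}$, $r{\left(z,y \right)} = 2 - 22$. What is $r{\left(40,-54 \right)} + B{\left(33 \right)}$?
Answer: $4336$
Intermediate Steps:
$r{\left(z,y \right)} = -20$ ($r{\left(z,y \right)} = 2 - 22 = -20$)
$B{\left(o \right)} = 4 o^{2}$ ($B{\left(o \right)} = \left(2 o\right)^{2} = 4 o^{2}$)
$r{\left(40,-54 \right)} + B{\left(33 \right)} = -20 + 4 \cdot 33^{2} = -20 + 4 \cdot 1089 = -20 + 4356 = 4336$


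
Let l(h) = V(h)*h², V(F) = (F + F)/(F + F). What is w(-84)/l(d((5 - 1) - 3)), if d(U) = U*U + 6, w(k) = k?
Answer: -12/7 ≈ -1.7143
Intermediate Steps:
d(U) = 6 + U² (d(U) = U² + 6 = 6 + U²)
V(F) = 1 (V(F) = (2*F)/((2*F)) = (2*F)*(1/(2*F)) = 1)
l(h) = h² (l(h) = 1*h² = h²)
w(-84)/l(d((5 - 1) - 3)) = -84/(6 + ((5 - 1) - 3)²)² = -84/(6 + (4 - 3)²)² = -84/(6 + 1²)² = -84/(6 + 1)² = -84/(7²) = -84/49 = -84*1/49 = -12/7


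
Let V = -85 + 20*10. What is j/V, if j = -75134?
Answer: -75134/115 ≈ -653.34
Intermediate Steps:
V = 115 (V = -85 + 200 = 115)
j/V = -75134/115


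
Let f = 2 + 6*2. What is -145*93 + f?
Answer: -13471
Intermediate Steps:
f = 14 (f = 2 + 12 = 14)
-145*93 + f = -145*93 + 14 = -13485 + 14 = -13471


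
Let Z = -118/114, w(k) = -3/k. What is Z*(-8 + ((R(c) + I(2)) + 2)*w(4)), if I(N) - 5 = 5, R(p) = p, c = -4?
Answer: 826/57 ≈ 14.491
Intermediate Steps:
I(N) = 10 (I(N) = 5 + 5 = 10)
Z = -59/57 (Z = -118*1/114 = -59/57 ≈ -1.0351)
Z*(-8 + ((R(c) + I(2)) + 2)*w(4)) = -59*(-8 + ((-4 + 10) + 2)*(-3/4))/57 = -59*(-8 + (6 + 2)*(-3*¼))/57 = -59*(-8 + 8*(-¾))/57 = -59*(-8 - 6)/57 = -59/57*(-14) = 826/57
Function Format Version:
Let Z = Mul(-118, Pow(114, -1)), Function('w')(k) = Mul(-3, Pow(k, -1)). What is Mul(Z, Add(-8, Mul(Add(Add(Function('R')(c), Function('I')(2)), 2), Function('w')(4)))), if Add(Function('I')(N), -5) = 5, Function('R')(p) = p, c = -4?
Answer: Rational(826, 57) ≈ 14.491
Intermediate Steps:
Function('I')(N) = 10 (Function('I')(N) = Add(5, 5) = 10)
Z = Rational(-59, 57) (Z = Mul(-118, Rational(1, 114)) = Rational(-59, 57) ≈ -1.0351)
Mul(Z, Add(-8, Mul(Add(Add(Function('R')(c), Function('I')(2)), 2), Function('w')(4)))) = Mul(Rational(-59, 57), Add(-8, Mul(Add(Add(-4, 10), 2), Mul(-3, Pow(4, -1))))) = Mul(Rational(-59, 57), Add(-8, Mul(Add(6, 2), Mul(-3, Rational(1, 4))))) = Mul(Rational(-59, 57), Add(-8, Mul(8, Rational(-3, 4)))) = Mul(Rational(-59, 57), Add(-8, -6)) = Mul(Rational(-59, 57), -14) = Rational(826, 57)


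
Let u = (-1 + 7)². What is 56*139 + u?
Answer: 7820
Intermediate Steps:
u = 36 (u = 6² = 36)
56*139 + u = 56*139 + 36 = 7784 + 36 = 7820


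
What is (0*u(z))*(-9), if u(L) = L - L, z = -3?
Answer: 0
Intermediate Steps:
u(L) = 0
(0*u(z))*(-9) = (0*0)*(-9) = 0*(-9) = 0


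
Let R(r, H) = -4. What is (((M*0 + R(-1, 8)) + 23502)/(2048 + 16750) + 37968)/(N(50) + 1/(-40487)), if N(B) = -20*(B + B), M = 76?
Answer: -14448716381747/761074635399 ≈ -18.985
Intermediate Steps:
N(B) = -40*B
(((M*0 + R(-1, 8)) + 23502)/(2048 + 16750) + 37968)/(N(50) + 1/(-40487)) = (((76*0 - 4) + 23502)/(2048 + 16750) + 37968)/(-40*50 + 1/(-40487)) = (((0 - 4) + 23502)/18798 + 37968)/(-2000 - 1/40487) = ((-4 + 23502)*(1/18798) + 37968)/(-80974001/40487) = (23498*(1/18798) + 37968)*(-40487/80974001) = (11749/9399 + 37968)*(-40487/80974001) = (356872981/9399)*(-40487/80974001) = -14448716381747/761074635399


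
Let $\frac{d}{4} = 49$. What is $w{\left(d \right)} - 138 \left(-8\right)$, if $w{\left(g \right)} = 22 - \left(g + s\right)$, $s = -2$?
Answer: $932$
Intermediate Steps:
$d = 196$ ($d = 4 \cdot 49 = 196$)
$w{\left(g \right)} = 24 - g$ ($w{\left(g \right)} = 22 - \left(g - 2\right) = 22 - \left(-2 + g\right) = 24 - g$)
$w{\left(d \right)} - 138 \left(-8\right) = \left(24 - 196\right) - 138 \left(-8\right) = \left(24 - 196\right) - -1104 = -172 + 1104 = 932$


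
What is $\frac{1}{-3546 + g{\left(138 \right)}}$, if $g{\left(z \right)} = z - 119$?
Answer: $- \frac{1}{3527} \approx -0.00028353$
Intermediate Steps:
$g{\left(z \right)} = -119 + z$ ($g{\left(z \right)} = z - 119 = -119 + z$)
$\frac{1}{-3546 + g{\left(138 \right)}} = \frac{1}{-3546 + \left(-119 + 138\right)} = \frac{1}{-3546 + 19} = \frac{1}{-3527} = - \frac{1}{3527}$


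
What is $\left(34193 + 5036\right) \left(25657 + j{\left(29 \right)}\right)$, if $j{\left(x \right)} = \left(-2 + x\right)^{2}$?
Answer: $1035096394$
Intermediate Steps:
$\left(34193 + 5036\right) \left(25657 + j{\left(29 \right)}\right) = \left(34193 + 5036\right) \left(25657 + \left(-2 + 29\right)^{2}\right) = 39229 \left(25657 + 27^{2}\right) = 39229 \left(25657 + 729\right) = 39229 \cdot 26386 = 1035096394$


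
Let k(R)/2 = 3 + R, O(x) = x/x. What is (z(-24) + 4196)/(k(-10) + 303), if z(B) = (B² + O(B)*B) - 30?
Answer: 4718/289 ≈ 16.325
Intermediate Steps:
O(x) = 1
k(R) = 6 + 2*R (k(R) = 2*(3 + R) = 6 + 2*R)
z(B) = -30 + B + B² (z(B) = (B² + 1*B) - 30 = (B² + B) - 30 = (B + B²) - 30 = -30 + B + B²)
(z(-24) + 4196)/(k(-10) + 303) = ((-30 - 24 + (-24)²) + 4196)/((6 + 2*(-10)) + 303) = ((-30 - 24 + 576) + 4196)/((6 - 20) + 303) = (522 + 4196)/(-14 + 303) = 4718/289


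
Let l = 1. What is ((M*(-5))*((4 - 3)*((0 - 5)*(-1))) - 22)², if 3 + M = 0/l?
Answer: 2809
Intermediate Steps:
M = -3 (M = -3 + 0/1 = -3 + 0*1 = -3 + 0 = -3)
((M*(-5))*((4 - 3)*((0 - 5)*(-1))) - 22)² = ((-3*(-5))*((4 - 3)*((0 - 5)*(-1))) - 22)² = (15*(1*(-5*(-1))) - 22)² = (15*(1*5) - 22)² = (15*5 - 22)² = (75 - 22)² = 53² = 2809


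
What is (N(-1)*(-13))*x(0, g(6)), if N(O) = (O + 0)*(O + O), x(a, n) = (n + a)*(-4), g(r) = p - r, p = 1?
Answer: -520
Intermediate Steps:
g(r) = 1 - r
x(a, n) = -4*a - 4*n (x(a, n) = (a + n)*(-4) = -4*a - 4*n)
N(O) = 2*O² (N(O) = O*(2*O) = 2*O²)
(N(-1)*(-13))*x(0, g(6)) = ((2*(-1)²)*(-13))*(-4*0 - 4*(1 - 1*6)) = ((2*1)*(-13))*(0 - 4*(1 - 6)) = (2*(-13))*(0 - 4*(-5)) = -26*(0 + 20) = -26*20 = -520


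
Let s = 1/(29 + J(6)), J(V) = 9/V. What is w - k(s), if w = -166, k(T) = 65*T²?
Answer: -617946/3721 ≈ -166.07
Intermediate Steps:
s = 2/61 (s = 1/(29 + 9/6) = 1/(29 + 9*(⅙)) = 1/(29 + 3/2) = 1/(61/2) = 2/61 ≈ 0.032787)
w - k(s) = -166 - 65*(2/61)² = -166 - 65*4/3721 = -166 - 1*260/3721 = -166 - 260/3721 = -617946/3721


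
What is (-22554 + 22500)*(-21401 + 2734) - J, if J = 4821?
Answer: 1003197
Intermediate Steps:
(-22554 + 22500)*(-21401 + 2734) - J = (-22554 + 22500)*(-21401 + 2734) - 1*4821 = -54*(-18667) - 4821 = 1008018 - 4821 = 1003197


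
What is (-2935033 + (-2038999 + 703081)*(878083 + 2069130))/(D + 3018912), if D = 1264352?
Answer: -3937237831567/4283264 ≈ -9.1921e+5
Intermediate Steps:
(-2935033 + (-2038999 + 703081)*(878083 + 2069130))/(D + 3018912) = (-2935033 + (-2038999 + 703081)*(878083 + 2069130))/(1264352 + 3018912) = (-2935033 - 1335918*2947213)/4283264 = (-2935033 - 3937234896534)*(1/4283264) = -3937237831567*1/4283264 = -3937237831567/4283264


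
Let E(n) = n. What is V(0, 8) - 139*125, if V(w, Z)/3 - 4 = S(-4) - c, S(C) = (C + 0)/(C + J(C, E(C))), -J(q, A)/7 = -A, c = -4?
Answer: -138805/8 ≈ -17351.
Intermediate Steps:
J(q, A) = 7*A (J(q, A) = -(-7)*A = 7*A)
S(C) = 1/8 (S(C) = (C + 0)/(C + 7*C) = C/((8*C)) = C*(1/(8*C)) = 1/8)
V(w, Z) = 195/8 (V(w, Z) = 12 + 3*(1/8 - 1*(-4)) = 12 + 3*(1/8 + 4) = 12 + 3*(33/8) = 12 + 99/8 = 195/8)
V(0, 8) - 139*125 = 195/8 - 139*125 = 195/8 - 17375 = -138805/8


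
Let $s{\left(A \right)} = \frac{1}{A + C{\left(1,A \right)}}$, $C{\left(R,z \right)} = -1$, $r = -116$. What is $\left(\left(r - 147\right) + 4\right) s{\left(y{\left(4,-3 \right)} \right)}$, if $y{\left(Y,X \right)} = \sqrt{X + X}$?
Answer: $37 + 37 i \sqrt{6} \approx 37.0 + 90.631 i$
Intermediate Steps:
$y{\left(Y,X \right)} = \sqrt{2} \sqrt{X}$ ($y{\left(Y,X \right)} = \sqrt{2 X} = \sqrt{2} \sqrt{X}$)
$s{\left(A \right)} = \frac{1}{-1 + A}$ ($s{\left(A \right)} = \frac{1}{A - 1} = \frac{1}{-1 + A}$)
$\left(\left(r - 147\right) + 4\right) s{\left(y{\left(4,-3 \right)} \right)} = \frac{\left(-116 - 147\right) + 4}{-1 + \sqrt{2} \sqrt{-3}} = \frac{-263 + 4}{-1 + \sqrt{2} i \sqrt{3}} = - \frac{259}{-1 + i \sqrt{6}}$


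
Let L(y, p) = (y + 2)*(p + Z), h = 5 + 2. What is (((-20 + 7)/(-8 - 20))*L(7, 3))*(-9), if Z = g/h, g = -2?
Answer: -20007/196 ≈ -102.08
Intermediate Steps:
h = 7
Z = -2/7 ≈ -0.28571
L(y, p) = (2 + y)*(-2/7 + p) (L(y, p) = (y + 2)*(p - 2/7) = (2 + y)*(-2/7 + p))
(((-20 + 7)/(-8 - 20))*L(7, 3))*(-9) = (((-20 + 7)/(-8 - 20))*(-4/7 + 2*3 - 2/7*7 + 3*7))*(-9) = ((-13/(-28))*(-4/7 + 6 - 2 + 21))*(-9) = (-13*(-1/28)*(171/7))*(-9) = ((13/28)*(171/7))*(-9) = (2223/196)*(-9) = -20007/196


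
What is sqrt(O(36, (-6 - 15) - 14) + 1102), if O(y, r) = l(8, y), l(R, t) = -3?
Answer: sqrt(1099) ≈ 33.151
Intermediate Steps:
O(y, r) = -3
sqrt(O(36, (-6 - 15) - 14) + 1102) = sqrt(-3 + 1102) = sqrt(1099)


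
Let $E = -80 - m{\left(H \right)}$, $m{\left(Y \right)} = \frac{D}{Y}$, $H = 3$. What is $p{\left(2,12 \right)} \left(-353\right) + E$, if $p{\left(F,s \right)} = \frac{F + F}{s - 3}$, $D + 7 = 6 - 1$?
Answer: $- \frac{2126}{9} \approx -236.22$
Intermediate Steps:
$D = -2$ ($D = -7 + \left(6 - 1\right) = -7 + 5 = -2$)
$p{\left(F,s \right)} = \frac{2 F}{-3 + s}$
$m{\left(Y \right)} = - \frac{2}{Y}$
$E = - \frac{238}{3}$ ($E = -80 - - \frac{2}{3} = -80 + \frac{2}{3} = - \frac{238}{3} \approx -79.333$)
$p{\left(2,12 \right)} \left(-353\right) + E = 2 \cdot 2 \frac{1}{-3 + 12} \left(-353\right) - \frac{238}{3} = 2 \cdot 2 \cdot \frac{1}{9} \left(-353\right) - \frac{238}{3} = \frac{4}{9} \left(-353\right) - \frac{238}{3} = - \frac{1412}{9} - \frac{238}{3} = - \frac{2126}{9}$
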